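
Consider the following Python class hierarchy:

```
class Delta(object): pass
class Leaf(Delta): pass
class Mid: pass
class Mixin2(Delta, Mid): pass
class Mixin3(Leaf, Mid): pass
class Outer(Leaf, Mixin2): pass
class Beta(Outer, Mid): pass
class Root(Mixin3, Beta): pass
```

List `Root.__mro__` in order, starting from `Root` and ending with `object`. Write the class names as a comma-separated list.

L[Root] = Root + merge(L[Mixin3], L[Beta], [Mixin3 Beta])
  take Mixin3:  [Mixin3 Leaf Delta Mid object] + [Beta Outer Leaf Mixin2 Delta Mid object] + [Mixin3 Beta]
  take Beta:  [Leaf Delta Mid object] + [Beta Outer Leaf Mixin2 Delta Mid object] + [Beta]
  take Outer:  [Leaf Delta Mid object] + [Outer Leaf Mixin2 Delta Mid object]
  take Leaf:  [Leaf Delta Mid object] + [Leaf Mixin2 Delta Mid object]
  take Mixin2:  [Delta Mid object] + [Mixin2 Delta Mid object]
  take Delta:  [Delta Mid object] + [Delta Mid object]
  take Mid:  [Mid object] + [Mid object]
  take object:  [object] + [object]

Root, Mixin3, Beta, Outer, Leaf, Mixin2, Delta, Mid, object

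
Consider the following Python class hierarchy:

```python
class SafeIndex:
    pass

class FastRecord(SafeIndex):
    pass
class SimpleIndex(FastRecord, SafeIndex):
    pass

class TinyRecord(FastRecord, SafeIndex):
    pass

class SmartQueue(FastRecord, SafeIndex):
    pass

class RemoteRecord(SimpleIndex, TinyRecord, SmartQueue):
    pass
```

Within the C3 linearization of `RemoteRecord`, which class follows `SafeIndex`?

L[RemoteRecord] = RemoteRecord + merge(L[SimpleIndex], L[TinyRecord], L[SmartQueue], [SimpleIndex TinyRecord SmartQueue])
  take SimpleIndex:  [SimpleIndex FastRecord SafeIndex object] + [TinyRecord FastRecord SafeIndex object] + [SmartQueue FastRecord SafeIndex object] + [SimpleIndex TinyRecord SmartQueue]
  take TinyRecord:  [FastRecord SafeIndex object] + [TinyRecord FastRecord SafeIndex object] + [SmartQueue FastRecord SafeIndex object] + [TinyRecord SmartQueue]
  take SmartQueue:  [FastRecord SafeIndex object] + [FastRecord SafeIndex object] + [SmartQueue FastRecord SafeIndex object] + [SmartQueue]
  take FastRecord:  [FastRecord SafeIndex object] + [FastRecord SafeIndex object] + [FastRecord SafeIndex object]
  take SafeIndex:  [SafeIndex object] + [SafeIndex object] + [SafeIndex object]
  take object:  [object] + [object] + [object]
MRO: RemoteRecord SimpleIndex TinyRecord SmartQueue FastRecord SafeIndex object
SafeIndex is at position 5; next is object.

object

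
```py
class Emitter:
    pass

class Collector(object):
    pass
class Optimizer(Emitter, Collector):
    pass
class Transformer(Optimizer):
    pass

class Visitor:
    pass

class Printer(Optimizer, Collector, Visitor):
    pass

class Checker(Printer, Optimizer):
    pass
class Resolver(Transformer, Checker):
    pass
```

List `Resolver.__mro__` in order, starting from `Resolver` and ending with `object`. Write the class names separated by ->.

Resolver -> Transformer -> Checker -> Printer -> Optimizer -> Emitter -> Collector -> Visitor -> object

L[Resolver] = Resolver + merge(L[Transformer], L[Checker], [Transformer Checker])
  take Transformer:  [Transformer Optimizer Emitter Collector object] + [Checker Printer Optimizer Emitter Collector Visitor object] + [Transformer Checker]
  take Checker:  [Optimizer Emitter Collector object] + [Checker Printer Optimizer Emitter Collector Visitor object] + [Checker]
  take Printer:  [Optimizer Emitter Collector object] + [Printer Optimizer Emitter Collector Visitor object]
  take Optimizer:  [Optimizer Emitter Collector object] + [Optimizer Emitter Collector Visitor object]
  take Emitter:  [Emitter Collector object] + [Emitter Collector Visitor object]
  take Collector:  [Collector object] + [Collector Visitor object]
  take Visitor:  [object] + [Visitor object]
  take object:  [object] + [object]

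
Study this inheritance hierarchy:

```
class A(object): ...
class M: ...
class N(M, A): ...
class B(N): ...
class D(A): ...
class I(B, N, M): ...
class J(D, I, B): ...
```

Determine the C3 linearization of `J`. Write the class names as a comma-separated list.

J, D, I, B, N, M, A, object

L[J] = J + merge(L[D], L[I], L[B], [D I B])
  take D:  [D A object] + [I B N M A object] + [B N M A object] + [D I B]
  take I:  [A object] + [I B N M A object] + [B N M A object] + [I B]
  take B:  [A object] + [B N M A object] + [B N M A object] + [B]
  take N:  [A object] + [N M A object] + [N M A object]
  take M:  [A object] + [M A object] + [M A object]
  take A:  [A object] + [A object] + [A object]
  take object:  [object] + [object] + [object]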